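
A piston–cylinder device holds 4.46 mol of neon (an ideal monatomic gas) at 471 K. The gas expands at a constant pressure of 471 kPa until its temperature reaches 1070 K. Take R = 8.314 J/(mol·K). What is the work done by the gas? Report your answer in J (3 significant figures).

Isobaric: W = P ΔV = nR ΔT.
W = (4.46)(8.314)(1070 − 471) = 22211 J.

W ≈ 22200 J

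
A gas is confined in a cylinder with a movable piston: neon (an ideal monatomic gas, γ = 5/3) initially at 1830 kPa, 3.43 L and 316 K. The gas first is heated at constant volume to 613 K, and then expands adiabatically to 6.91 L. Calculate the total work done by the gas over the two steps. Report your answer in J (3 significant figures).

W_total ≈ 6810 J

Step 1 (isochoric): W = 0 (constant volume).
After step 1: P = 3550 kPa (V unchanged).
Step 2 (adiabatic): W = (P₁V₁ − P₂V₂)/(γ−1) = (12176 − 7634)/0.667 = 6814 J.
W_total = 0 + 6814 = 6814 J.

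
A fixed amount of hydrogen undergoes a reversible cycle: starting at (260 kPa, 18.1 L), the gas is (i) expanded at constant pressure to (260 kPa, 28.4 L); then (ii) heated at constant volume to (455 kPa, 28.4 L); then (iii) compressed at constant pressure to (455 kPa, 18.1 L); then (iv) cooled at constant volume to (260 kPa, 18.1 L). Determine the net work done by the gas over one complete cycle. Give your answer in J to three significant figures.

W_net ≈ -2010 J

Constant-volume legs do no work.
W(i) = (260)(28.4 − 18.1) = 2678 J; W(iii) = (455)(18.1 − 28.4) = -4686 J.
W_net = 2678 − 4686 = -2008 J (the counter-clockwise enclosed area).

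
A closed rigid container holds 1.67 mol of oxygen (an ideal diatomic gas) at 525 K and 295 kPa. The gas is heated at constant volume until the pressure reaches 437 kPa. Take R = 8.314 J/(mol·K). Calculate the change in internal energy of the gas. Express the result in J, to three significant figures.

ΔU ≈ 8770 J

Constant volume ⇒ W = 0, so Q = ΔU = nCᵥΔT with Cᵥ = 5R/2 = 20.79 J/(mol·K).
At constant V, T₂/T₁ = P₂/P₁ ⇒ ΔT = T₁(P₂/P₁ − 1) = 525·(437/295 − 1) = 252.7 K.
ΔU = (1.67)(20.79)(252.7) = 8772 J.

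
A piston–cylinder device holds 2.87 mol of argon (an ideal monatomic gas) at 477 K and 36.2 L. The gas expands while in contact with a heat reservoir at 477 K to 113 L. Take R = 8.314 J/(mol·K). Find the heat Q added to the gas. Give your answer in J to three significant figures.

Isothermal ⇒ ΔU = 0, so Q = W = nRT ln(V₂/V₁).
Q = (2.87)(8.314)(477) ln(113/36.2) = 11382 × 1.138 = 12956 J.

Q ≈ 13000 J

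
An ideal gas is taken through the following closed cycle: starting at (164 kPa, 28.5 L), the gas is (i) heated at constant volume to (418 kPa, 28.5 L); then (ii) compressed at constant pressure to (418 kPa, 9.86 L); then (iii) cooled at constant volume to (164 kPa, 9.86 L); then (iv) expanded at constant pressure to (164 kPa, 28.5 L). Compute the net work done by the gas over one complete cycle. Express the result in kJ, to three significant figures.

Constant-volume legs do no work.
W(ii) = (418)(9.86 − 28.5) = -7792 J; W(iv) = (164)(28.5 − 9.86) = 3057 J.
W_net = -7792 + 3057 = -4735 J (the counter-clockwise enclosed area).

W_net ≈ -4.73 kJ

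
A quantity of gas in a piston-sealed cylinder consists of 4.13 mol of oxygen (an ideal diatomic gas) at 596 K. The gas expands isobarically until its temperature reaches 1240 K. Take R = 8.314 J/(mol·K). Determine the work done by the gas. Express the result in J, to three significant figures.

W ≈ 22100 J

Isobaric: W = P ΔV = nR ΔT.
W = (4.13)(8.314)(1240 − 596) = 22113 J.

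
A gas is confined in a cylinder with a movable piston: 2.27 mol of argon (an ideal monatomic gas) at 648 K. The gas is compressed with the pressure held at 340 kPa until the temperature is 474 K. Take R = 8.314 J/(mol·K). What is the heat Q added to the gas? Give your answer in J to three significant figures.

Isobaric: W = nRΔT = (2.27)(8.314)(-174) = -3284 J.
ΔU = nCᵥΔT with Cᵥ = 3R/2: ΔU = (2.27)(12.47)(-174) = -4926 J.
Q = ΔU + W = -4926 − 3284 = -8210 J.

Q ≈ -8210 J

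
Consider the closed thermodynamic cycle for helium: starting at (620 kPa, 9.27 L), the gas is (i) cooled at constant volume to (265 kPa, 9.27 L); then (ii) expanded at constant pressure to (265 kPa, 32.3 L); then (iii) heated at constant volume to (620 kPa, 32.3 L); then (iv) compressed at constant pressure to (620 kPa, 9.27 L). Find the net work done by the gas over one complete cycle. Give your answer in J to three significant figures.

W_net ≈ -8180 J

Constant-volume legs do no work.
W(ii) = (265)(32.3 − 9.27) = 6103 J; W(iv) = (620)(9.27 − 32.3) = -14279 J.
W_net = 6103 − 14279 = -8176 J (the counter-clockwise enclosed area).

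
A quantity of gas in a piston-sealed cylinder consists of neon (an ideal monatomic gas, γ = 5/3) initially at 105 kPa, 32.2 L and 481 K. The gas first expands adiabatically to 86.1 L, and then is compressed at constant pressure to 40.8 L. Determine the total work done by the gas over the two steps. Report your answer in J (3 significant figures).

W_total ≈ 1520 J

Step 1 (adiabatic): W = (P₁V₁ − P₂V₂)/(γ−1) = (3381 − 1755)/0.667 = 2439 J.
After step 1: P = 20.38 kPa, V = 86.1 L, T = 249.7 K.
Step 2 (isobaric): W = PΔV = (20.38 kPa)(40.8 − 86.1 L) = -923.4 J.
W_total = 2439 − 923.4 = 1516 J.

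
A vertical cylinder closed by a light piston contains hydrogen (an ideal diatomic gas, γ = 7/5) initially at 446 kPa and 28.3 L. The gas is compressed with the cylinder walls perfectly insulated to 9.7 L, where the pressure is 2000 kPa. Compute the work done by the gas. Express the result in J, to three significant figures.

W ≈ -16900 J

Adiabatic: W = (P₁V₁ − P₂V₂)/(γ − 1) with γ = 7/5.
P₁V₁ = 12622 J, P₂V₂ = 19400 J.
W = (12622 − 19400) / 0.4 = -16946 J.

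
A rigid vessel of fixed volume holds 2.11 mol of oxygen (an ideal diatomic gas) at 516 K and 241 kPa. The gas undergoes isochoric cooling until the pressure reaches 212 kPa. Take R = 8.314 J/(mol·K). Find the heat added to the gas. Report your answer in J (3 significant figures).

Constant volume ⇒ W = 0, so Q = ΔU = nCᵥΔT with Cᵥ = 5R/2 = 20.79 J/(mol·K).
At constant V, T₂/T₁ = P₂/P₁ ⇒ ΔT = T₁(P₂/P₁ − 1) = 516·(212/241 − 1) = -62.09 K.
ΔU = (2.11)(20.79)(-62.09) = -2723 J.

Q ≈ -2720 J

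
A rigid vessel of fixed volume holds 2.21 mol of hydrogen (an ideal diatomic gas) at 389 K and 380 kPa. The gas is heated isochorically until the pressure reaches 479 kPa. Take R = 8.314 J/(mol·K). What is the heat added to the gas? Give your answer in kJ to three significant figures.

Constant volume ⇒ W = 0, so Q = ΔU = nCᵥΔT with Cᵥ = 5R/2 = 20.79 J/(mol·K).
At constant V, T₂/T₁ = P₂/P₁ ⇒ ΔT = T₁(P₂/P₁ − 1) = 389·(479/380 − 1) = 101.3 K.
ΔU = (2.21)(20.79)(101.3) = 4655 J.

Q ≈ 4.66 kJ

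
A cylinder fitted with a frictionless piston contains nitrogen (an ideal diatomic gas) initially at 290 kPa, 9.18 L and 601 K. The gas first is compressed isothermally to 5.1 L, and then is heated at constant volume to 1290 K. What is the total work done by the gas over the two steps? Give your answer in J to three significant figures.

W_total ≈ -1560 J

Step 1 (isothermal): W = P₁V₁ ln(V₂/V₁) = (2662) ln(5.1/9.18) = -1565 J.
Step 2 (isochoric): W = 0 (constant volume).
W_total = -1565 + 0 = -1565 J.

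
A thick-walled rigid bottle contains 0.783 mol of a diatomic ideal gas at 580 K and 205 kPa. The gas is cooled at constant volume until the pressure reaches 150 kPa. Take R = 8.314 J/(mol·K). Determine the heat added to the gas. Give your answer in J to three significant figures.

Constant volume ⇒ W = 0, so Q = ΔU = nCᵥΔT with Cᵥ = 5R/2 = 20.79 J/(mol·K).
At constant V, T₂/T₁ = P₂/P₁ ⇒ ΔT = T₁(P₂/P₁ − 1) = 580·(150/205 − 1) = -155.6 K.
ΔU = (0.783)(20.79)(-155.6) = -2532 J.

Q ≈ -2530 J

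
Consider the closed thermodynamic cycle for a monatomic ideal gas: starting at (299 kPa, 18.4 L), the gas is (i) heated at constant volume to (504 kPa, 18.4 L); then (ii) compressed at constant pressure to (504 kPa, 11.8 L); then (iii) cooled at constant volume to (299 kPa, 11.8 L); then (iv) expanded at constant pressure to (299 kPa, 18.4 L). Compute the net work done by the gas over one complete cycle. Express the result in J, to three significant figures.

W_net ≈ -1350 J

Constant-volume legs do no work.
W(ii) = (504)(11.8 − 18.4) = -3326 J; W(iv) = (299)(18.4 − 11.8) = 1973 J.
W_net = -3326 + 1973 = -1353 J (the counter-clockwise enclosed area).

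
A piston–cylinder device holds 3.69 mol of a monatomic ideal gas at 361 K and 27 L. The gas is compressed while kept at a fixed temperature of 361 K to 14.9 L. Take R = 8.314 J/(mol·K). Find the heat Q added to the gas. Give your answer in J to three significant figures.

Q ≈ -6580 J

Isothermal ⇒ ΔU = 0, so Q = W = nRT ln(V₂/V₁).
Q = (3.69)(8.314)(361) ln(14.9/27) = 11075 × -0.5945 = -6584 J.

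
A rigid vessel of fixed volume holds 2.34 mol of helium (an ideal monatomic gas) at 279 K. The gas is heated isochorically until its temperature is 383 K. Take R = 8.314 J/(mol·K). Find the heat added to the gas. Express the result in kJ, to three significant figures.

Q ≈ 3.03 kJ

Constant volume ⇒ W = 0, so Q = ΔU = nCᵥΔT with Cᵥ = 3R/2 = 12.47 J/(mol·K).
ΔU = (2.34)(12.47)(383 − 279) = 3035 J.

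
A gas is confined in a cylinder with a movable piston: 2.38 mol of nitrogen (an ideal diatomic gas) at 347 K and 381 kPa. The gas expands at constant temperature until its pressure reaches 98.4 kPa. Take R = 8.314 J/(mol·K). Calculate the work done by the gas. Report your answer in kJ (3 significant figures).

W ≈ 9.30 kJ

Isothermal process: W = nRT ln(V₂/V₁) = nRT ln(P₁/P₂).
W = (2.38)(8.314)(347) × ln(381/98.4)
  = 6866 × ln(3.872) = 6866 × 1.354
W_by_gas = 9295 J.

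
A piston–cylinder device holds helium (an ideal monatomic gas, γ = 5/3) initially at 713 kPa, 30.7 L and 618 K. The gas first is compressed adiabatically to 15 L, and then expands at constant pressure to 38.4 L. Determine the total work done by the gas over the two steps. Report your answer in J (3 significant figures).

Step 1 (adiabatic): W = (P₁V₁ − P₂V₂)/(γ−1) = (21889 − 35285)/0.667 = -20094 J.
After step 1: P = 2352 kPa, V = 15 L, T = 996.2 K.
Step 2 (isobaric): W = PΔV = (2352 kPa)(38.4 − 15 L) = 55045 J.
W_total = -20094 + 55045 = 34951 J.

W_total ≈ 35000 J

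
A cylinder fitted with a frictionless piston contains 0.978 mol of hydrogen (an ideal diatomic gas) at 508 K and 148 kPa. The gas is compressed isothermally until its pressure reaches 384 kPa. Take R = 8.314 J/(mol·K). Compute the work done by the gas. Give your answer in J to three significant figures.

Isothermal process: W = nRT ln(V₂/V₁) = nRT ln(P₁/P₂).
W = (0.978)(8.314)(508) × ln(148/384)
  = 4131 × ln(0.3854) = 4131 × -0.9534
W_by_gas = -3938 J.

W ≈ -3940 J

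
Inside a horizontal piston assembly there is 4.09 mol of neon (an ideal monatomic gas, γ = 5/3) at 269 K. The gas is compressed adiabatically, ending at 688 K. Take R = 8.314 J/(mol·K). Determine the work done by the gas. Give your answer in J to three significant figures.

W ≈ -21400 J

Adiabatic ⇒ Q = 0, so W_by = −ΔU = nCᵥ(T₁ − T₂).
Cᵥ = 3R/2 = 12.47 J/(mol·K).
W = (4.09)(12.47)(269 − 688) = -21372 J.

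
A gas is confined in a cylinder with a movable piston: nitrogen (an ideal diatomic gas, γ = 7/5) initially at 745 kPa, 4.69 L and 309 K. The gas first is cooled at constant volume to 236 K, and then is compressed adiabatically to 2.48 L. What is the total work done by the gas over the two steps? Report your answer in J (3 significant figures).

W_total ≈ -1940 J

Step 1 (isochoric): W = 0 (constant volume).
After step 1: P = 569 kPa (V unchanged).
Step 2 (adiabatic): W = (P₁V₁ − P₂V₂)/(γ−1) = (2669 − 3443)/0.4 = -1937 J.
W_total = 0 − 1937 = -1937 J.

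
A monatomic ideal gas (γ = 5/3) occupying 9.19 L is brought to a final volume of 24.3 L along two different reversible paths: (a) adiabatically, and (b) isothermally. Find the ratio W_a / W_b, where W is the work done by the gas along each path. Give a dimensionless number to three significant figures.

Path (a) adiabatic: W = P₁V₁(1 − (V₁/V₂)^(γ−1))/(γ−1) → W_a/(P₁V₁) = 0.7156.
Path (b) isothermal: W = P₁V₁ ln(V₂/V₁) → W_b/(P₁V₁) = 0.9724.
W_a / W_b = 0.7156 / 0.9724 = 0.7359.

W_a / W_b ≈ 0.736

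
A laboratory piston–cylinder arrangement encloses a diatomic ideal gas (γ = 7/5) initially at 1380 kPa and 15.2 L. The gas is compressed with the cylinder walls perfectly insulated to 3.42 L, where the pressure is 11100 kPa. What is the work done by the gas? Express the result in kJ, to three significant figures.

W ≈ -42.5 kJ

Adiabatic: W = (P₁V₁ − P₂V₂)/(γ − 1) with γ = 7/5.
P₁V₁ = 20976 J, P₂V₂ = 37962 J.
W = (20976 − 37962) / 0.4 = -42465 J.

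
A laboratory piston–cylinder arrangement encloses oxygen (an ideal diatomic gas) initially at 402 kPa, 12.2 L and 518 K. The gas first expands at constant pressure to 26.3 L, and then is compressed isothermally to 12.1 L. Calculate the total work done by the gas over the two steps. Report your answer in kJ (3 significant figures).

W_total ≈ -2.54 kJ

Step 1 (isobaric): W = PΔV = (402 kPa)(26.3 − 12.2 L) = 5668 J.
After step 1: P = 402 kPa, V = 26.3 L, T = 1117 K.
Step 2 (isothermal): W = P₁V₁ ln(V₂/V₁) = (10573) ln(12.1/26.3) = -8208 J.
W_total = 5668 − 8208 = -2540 J.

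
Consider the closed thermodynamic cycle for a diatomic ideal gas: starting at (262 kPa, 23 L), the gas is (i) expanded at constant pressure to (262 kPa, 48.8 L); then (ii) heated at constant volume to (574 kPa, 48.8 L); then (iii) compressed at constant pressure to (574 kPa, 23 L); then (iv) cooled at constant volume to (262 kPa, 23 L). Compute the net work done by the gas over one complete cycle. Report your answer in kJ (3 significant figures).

W_net ≈ -8.05 kJ

Constant-volume legs do no work.
W(i) = (262)(48.8 − 23) = 6760 J; W(iii) = (574)(23 − 48.8) = -14809 J.
W_net = 6760 − 14809 = -8050 J (the counter-clockwise enclosed area).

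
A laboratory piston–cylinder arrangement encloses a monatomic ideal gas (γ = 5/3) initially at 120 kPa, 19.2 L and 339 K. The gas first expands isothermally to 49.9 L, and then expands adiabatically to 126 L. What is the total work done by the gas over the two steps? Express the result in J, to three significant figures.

W_total ≈ 3790 J

Step 1 (isothermal): W = P₁V₁ ln(V₂/V₁) = (2304) ln(49.9/19.2) = 2201 J.
After step 1: P = 46.17 kPa, V = 49.9 L, T = 339 K.
Step 2 (adiabatic): W = (P₁V₁ − P₂V₂)/(γ−1) = (2304 − 1243)/0.667 = 1592 J.
W_total = 2201 + 1592 = 3793 J.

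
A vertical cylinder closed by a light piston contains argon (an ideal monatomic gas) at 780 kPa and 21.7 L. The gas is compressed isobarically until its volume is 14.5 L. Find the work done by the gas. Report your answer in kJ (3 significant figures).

Isobaric: W = P ΔV.
W = (780 kPa)(14.5 − 21.7 L) = (780)(-7.2) = -5616 J.

W ≈ -5.62 kJ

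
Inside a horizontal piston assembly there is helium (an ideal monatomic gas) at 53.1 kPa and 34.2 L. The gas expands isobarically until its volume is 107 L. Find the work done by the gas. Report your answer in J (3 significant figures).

W ≈ 3870 J

Isobaric: W = P ΔV.
W = (53.1 kPa)(107 − 34.2 L) = (53.1)(72.8) = 3866 J.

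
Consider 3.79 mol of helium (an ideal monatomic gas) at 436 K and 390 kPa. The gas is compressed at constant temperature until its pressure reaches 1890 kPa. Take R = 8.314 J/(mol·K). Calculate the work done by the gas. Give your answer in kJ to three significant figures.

W ≈ -21.7 kJ

Isothermal process: W = nRT ln(V₂/V₁) = nRT ln(P₁/P₂).
W = (3.79)(8.314)(436) × ln(390/1890)
  = 13738 × ln(0.2063) = 13738 × -1.578
W_by_gas = -21682 J.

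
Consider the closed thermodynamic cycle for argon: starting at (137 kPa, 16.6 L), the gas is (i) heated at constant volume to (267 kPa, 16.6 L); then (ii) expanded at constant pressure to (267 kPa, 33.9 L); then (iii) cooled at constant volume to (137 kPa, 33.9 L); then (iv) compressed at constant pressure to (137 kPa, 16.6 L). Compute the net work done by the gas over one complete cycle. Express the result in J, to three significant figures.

Constant-volume legs do no work.
W(ii) = (267)(33.9 − 16.6) = 4619 J; W(iv) = (137)(16.6 − 33.9) = -2370 J.
W_net = 4619 − 2370 = 2249 J (the clockwise enclosed area).

W_net ≈ 2250 J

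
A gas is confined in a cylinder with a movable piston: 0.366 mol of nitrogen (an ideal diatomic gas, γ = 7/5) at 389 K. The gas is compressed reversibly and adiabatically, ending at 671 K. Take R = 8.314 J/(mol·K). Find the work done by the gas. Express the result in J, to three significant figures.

Adiabatic ⇒ Q = 0, so W_by = −ΔU = nCᵥ(T₁ − T₂).
Cᵥ = 5R/2 = 20.79 J/(mol·K).
W = (0.366)(20.79)(389 − 671) = -2145 J.

W ≈ -2150 J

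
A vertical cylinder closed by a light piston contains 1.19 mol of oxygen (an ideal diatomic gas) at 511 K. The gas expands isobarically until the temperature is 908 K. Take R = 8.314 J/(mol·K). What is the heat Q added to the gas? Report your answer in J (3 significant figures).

Isobaric: W = nRΔT = (1.19)(8.314)(397) = 3928 J.
ΔU = nCᵥΔT with Cᵥ = 5R/2: ΔU = (1.19)(20.79)(397) = 9819 J.
Q = ΔU + W = 9819 + 3928 = 13747 J.

Q ≈ 13700 J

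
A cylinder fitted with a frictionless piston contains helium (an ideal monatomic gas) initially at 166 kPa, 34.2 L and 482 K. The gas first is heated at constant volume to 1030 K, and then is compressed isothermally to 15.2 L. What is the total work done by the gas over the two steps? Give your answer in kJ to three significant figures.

Step 1 (isochoric): W = 0 (constant volume).
After step 1: P = 354.7 kPa (V unchanged).
Step 2 (isothermal): W = P₁V₁ ln(V₂/V₁) = (12132) ln(15.2/34.2) = -9838 J.
W_total = 0 − 9838 = -9838 J.

W_total ≈ -9.84 kJ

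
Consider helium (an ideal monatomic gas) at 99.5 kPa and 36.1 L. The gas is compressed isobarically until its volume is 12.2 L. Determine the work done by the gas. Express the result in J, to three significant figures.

W ≈ -2380 J

Isobaric: W = P ΔV.
W = (99.5 kPa)(12.2 − 36.1 L) = (99.5)(-23.9) = -2378 J.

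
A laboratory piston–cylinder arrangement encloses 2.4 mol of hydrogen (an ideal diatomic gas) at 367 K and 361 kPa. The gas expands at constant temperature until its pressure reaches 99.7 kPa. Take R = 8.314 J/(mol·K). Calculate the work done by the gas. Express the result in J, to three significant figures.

W ≈ 9420 J

Isothermal process: W = nRT ln(V₂/V₁) = nRT ln(P₁/P₂).
W = (2.4)(8.314)(367) × ln(361/99.7)
  = 7323 × ln(3.621) = 7323 × 1.287
W_by_gas = 9423 J.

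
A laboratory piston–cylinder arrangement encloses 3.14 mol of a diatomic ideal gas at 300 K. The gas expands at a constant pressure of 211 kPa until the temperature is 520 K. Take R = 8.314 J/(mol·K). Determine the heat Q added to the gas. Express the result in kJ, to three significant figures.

Isobaric: W = nRΔT = (3.14)(8.314)(220) = 5743 J.
ΔU = nCᵥΔT with Cᵥ = 5R/2: ΔU = (3.14)(20.79)(220) = 14358 J.
Q = ΔU + W = 14358 + 5743 = 20102 J.

Q ≈ 20.1 kJ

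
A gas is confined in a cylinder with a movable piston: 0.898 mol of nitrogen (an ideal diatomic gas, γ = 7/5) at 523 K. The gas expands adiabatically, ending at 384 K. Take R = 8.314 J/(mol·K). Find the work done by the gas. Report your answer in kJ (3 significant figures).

W ≈ 2.59 kJ

Adiabatic ⇒ Q = 0, so W_by = −ΔU = nCᵥ(T₁ − T₂).
Cᵥ = 5R/2 = 20.79 J/(mol·K).
W = (0.898)(20.79)(523 − 384) = 2594 J.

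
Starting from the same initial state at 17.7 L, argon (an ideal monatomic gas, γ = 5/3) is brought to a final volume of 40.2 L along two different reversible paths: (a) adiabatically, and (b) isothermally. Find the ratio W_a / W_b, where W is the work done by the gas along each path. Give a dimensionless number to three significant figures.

W_a / W_b ≈ 0.770

Path (a) adiabatic: W = P₁V₁(1 − (V₁/V₂)^(γ−1))/(γ−1) → W_a/(P₁V₁) = 0.6319.
Path (b) isothermal: W = P₁V₁ ln(V₂/V₁) → W_b/(P₁V₁) = 0.8203.
W_a / W_b = 0.6319 / 0.8203 = 0.7703.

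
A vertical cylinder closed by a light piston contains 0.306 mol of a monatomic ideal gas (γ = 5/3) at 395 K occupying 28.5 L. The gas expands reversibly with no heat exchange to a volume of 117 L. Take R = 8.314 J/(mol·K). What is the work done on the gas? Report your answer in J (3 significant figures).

W ≈ -919 J

Adiabatic: TV^(γ−1) = const with γ = 5/3.
T₂ = T₁ (V₁/V₂)^(γ−1) = 395 × (28.5/117)^0.667 = 395 × 0.39 = 154.1 K.
W_by = nCᵥ(T₁ − T₂) = (0.306)(12.47)(395 − 154.1) = 919.4 J.
Work on gas = −W_by = -919.4 J.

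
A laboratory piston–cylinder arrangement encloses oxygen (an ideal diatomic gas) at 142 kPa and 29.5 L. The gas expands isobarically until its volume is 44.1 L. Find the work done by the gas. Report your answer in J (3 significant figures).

W ≈ 2070 J

Isobaric: W = P ΔV.
W = (142 kPa)(44.1 − 29.5 L) = (142)(14.6) = 2073 J.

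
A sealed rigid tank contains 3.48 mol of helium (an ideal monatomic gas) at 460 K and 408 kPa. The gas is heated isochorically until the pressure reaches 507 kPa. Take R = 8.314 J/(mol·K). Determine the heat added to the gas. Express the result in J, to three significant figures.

Q ≈ 4840 J

Constant volume ⇒ W = 0, so Q = ΔU = nCᵥΔT with Cᵥ = 3R/2 = 12.47 J/(mol·K).
At constant V, T₂/T₁ = P₂/P₁ ⇒ ΔT = T₁(P₂/P₁ − 1) = 460·(507/408 − 1) = 111.6 K.
ΔU = (3.48)(12.47)(111.6) = 4844 J.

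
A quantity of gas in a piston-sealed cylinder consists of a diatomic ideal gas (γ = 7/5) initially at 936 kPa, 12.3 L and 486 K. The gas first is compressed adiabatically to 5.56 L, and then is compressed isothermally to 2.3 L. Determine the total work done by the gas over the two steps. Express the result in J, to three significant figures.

Step 1 (adiabatic): W = (P₁V₁ − P₂V₂)/(γ−1) = (11513 − 15817)/0.4 = -10759 J.
After step 1: P = 2845 kPa, V = 5.56 L, T = 667.7 K.
Step 2 (isothermal): W = P₁V₁ ln(V₂/V₁) = (15817) ln(2.3/5.56) = -13961 J.
W_total = -10759 − 13961 = -24721 J.

W_total ≈ -24700 J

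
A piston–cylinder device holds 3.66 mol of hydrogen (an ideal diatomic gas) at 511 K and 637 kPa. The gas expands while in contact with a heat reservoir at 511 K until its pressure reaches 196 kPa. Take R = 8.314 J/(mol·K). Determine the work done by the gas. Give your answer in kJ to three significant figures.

Isothermal process: W = nRT ln(V₂/V₁) = nRT ln(P₁/P₂).
W = (3.66)(8.314)(511) × ln(637/196)
  = 15549 × ln(3.25) = 15549 × 1.179
W_by_gas = 18327 J.

W ≈ 18.3 kJ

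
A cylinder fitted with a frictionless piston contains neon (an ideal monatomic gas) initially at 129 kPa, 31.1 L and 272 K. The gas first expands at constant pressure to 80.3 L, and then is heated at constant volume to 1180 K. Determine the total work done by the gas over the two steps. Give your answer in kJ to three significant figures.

W_total ≈ 6.35 kJ

Step 1 (isobaric): W = PΔV = (129 kPa)(80.3 − 31.1 L) = 6347 J.
Step 2 (isochoric): W = 0 (constant volume).
W_total = 6347 + 0 = 6347 J.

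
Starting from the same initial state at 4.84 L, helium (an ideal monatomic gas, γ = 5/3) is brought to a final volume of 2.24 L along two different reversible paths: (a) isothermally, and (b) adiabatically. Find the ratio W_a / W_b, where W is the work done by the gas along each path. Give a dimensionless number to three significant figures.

W_a / W_b ≈ 0.765

Path (a) isothermal: W = P₁V₁ ln(V₂/V₁) → W_a/(P₁V₁) = -0.7704.
Path (b) adiabatic: W = P₁V₁(1 − (V₁/V₂)^(γ−1))/(γ−1) → W_b/(P₁V₁) = -1.007.
W_a / W_b = -0.7704 / -1.007 = 0.7651.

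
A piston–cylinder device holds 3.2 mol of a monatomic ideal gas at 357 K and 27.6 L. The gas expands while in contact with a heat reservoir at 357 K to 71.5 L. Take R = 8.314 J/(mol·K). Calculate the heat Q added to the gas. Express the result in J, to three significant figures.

Q ≈ 9040 J

Isothermal ⇒ ΔU = 0, so Q = W = nRT ln(V₂/V₁).
Q = (3.2)(8.314)(357) ln(71.5/27.6) = 9498 × 0.9519 = 9041 J.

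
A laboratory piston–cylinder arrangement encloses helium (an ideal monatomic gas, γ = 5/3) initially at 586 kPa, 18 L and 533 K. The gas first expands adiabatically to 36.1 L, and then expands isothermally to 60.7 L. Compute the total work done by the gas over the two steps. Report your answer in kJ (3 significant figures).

W_total ≈ 9.32 kJ

Step 1 (adiabatic): W = (P₁V₁ − P₂V₂)/(γ−1) = (10548 − 6633)/0.667 = 5873 J.
After step 1: P = 183.7 kPa, V = 36.1 L, T = 335.1 K.
Step 2 (isothermal): W = P₁V₁ ln(V₂/V₁) = (6633) ln(60.7/36.1) = 3447 J.
W_total = 5873 + 3447 = 9320 J.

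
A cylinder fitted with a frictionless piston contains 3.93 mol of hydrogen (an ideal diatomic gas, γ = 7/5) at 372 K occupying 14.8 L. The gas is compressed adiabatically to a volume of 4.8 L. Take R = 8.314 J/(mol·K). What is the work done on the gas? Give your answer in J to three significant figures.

Adiabatic: TV^(γ−1) = const with γ = 7/5.
T₂ = T₁ (V₁/V₂)^(γ−1) = 372 × (14.8/4.8)^0.4 = 372 × 1.569 = 583.6 K.
W_by = nCᵥ(T₁ − T₂) = (3.93)(20.79)(372 − 583.6) = -17288 J.
Work on gas = −W_by = 17288 J.

W ≈ 17300 J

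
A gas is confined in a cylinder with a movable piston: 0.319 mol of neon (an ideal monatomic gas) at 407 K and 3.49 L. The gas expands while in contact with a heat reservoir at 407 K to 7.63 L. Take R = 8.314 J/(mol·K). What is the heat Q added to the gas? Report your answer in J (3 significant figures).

Q ≈ 844 J

Isothermal ⇒ ΔU = 0, so Q = W = nRT ln(V₂/V₁).
Q = (0.319)(8.314)(407) ln(7.63/3.49) = 1079 × 0.7822 = 844.3 J.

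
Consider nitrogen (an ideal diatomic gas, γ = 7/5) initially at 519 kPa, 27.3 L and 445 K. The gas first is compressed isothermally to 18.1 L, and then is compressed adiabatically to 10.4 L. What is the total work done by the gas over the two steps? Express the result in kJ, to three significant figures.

Step 1 (isothermal): W = P₁V₁ ln(V₂/V₁) = (14169) ln(18.1/27.3) = -5823 J.
After step 1: P = 782.8 kPa, V = 18.1 L, T = 445 K.
Step 2 (adiabatic): W = (P₁V₁ − P₂V₂)/(γ−1) = (14169 − 17684)/0.4 = -8789 J.
W_total = -5823 − 8789 = -14612 J.

W_total ≈ -14.6 kJ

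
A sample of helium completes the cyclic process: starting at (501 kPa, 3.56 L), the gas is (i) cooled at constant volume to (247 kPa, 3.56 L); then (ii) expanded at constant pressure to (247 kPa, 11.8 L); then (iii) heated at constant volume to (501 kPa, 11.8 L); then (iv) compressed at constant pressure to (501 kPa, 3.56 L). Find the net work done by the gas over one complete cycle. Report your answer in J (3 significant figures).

Constant-volume legs do no work.
W(ii) = (247)(11.8 − 3.56) = 2035 J; W(iv) = (501)(3.56 − 11.8) = -4128 J.
W_net = 2035 − 4128 = -2093 J (the counter-clockwise enclosed area).

W_net ≈ -2090 J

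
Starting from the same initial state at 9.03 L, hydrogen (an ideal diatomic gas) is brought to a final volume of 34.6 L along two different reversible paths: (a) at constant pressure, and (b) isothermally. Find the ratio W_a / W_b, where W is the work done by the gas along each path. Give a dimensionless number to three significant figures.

W_a / W_b ≈ 2.11

Path (a) isobaric: W = P₁(V₂ − V₁) → W_a/(P₁V₁) = 2.832.
Path (b) isothermal: W = P₁V₁ ln(V₂/V₁) → W_b/(P₁V₁) = 1.343.
W_a / W_b = 2.832 / 1.343 = 2.108.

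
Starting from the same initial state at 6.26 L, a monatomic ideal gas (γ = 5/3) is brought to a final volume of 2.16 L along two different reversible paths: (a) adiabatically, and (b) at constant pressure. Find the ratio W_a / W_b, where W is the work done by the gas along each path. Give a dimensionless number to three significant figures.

W_a / W_b ≈ 2.37

Path (a) adiabatic: W = P₁V₁(1 − (V₁/V₂)^(γ−1))/(γ−1) → W_a/(P₁V₁) = -1.549.
Path (b) isobaric: W = P₁(V₂ − V₁) → W_b/(P₁V₁) = -0.655.
W_a / W_b = -1.549 / -0.655 = 2.365.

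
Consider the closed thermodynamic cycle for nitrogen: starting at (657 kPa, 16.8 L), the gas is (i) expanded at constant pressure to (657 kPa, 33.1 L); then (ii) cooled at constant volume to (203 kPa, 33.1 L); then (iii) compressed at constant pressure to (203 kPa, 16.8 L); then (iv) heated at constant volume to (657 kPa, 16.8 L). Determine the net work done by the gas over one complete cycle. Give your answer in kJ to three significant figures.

Constant-volume legs do no work.
W(i) = (657)(33.1 − 16.8) = 10709 J; W(iii) = (203)(16.8 − 33.1) = -3309 J.
W_net = 10709 − 3309 = 7400 J (the clockwise enclosed area).

W_net ≈ 7.40 kJ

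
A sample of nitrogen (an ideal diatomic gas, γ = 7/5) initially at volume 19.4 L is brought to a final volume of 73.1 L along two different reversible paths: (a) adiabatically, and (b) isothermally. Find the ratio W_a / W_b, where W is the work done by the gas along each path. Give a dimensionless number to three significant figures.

W_a / W_b ≈ 0.776

Path (a) adiabatic: W = P₁V₁(1 − (V₁/V₂)^(γ−1))/(γ−1) → W_a/(P₁V₁) = 1.029.
Path (b) isothermal: W = P₁V₁ ln(V₂/V₁) → W_b/(P₁V₁) = 1.327.
W_a / W_b = 1.029 / 1.327 = 0.776.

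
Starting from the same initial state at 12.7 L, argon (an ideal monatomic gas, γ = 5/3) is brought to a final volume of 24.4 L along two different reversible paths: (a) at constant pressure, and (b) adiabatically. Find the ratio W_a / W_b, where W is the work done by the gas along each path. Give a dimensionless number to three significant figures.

Path (a) isobaric: W = P₁(V₂ − V₁) → W_a/(P₁V₁) = 0.9213.
Path (b) adiabatic: W = P₁V₁(1 − (V₁/V₂)^(γ−1))/(γ−1) → W_b/(P₁V₁) = 0.5294.
W_a / W_b = 0.9213 / 0.5294 = 1.74.

W_a / W_b ≈ 1.74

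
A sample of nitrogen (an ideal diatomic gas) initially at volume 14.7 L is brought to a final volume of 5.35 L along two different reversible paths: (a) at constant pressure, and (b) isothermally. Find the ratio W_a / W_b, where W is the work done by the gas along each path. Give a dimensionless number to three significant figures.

Path (a) isobaric: W = P₁(V₂ − V₁) → W_a/(P₁V₁) = -0.6361.
Path (b) isothermal: W = P₁V₁ ln(V₂/V₁) → W_b/(P₁V₁) = -1.011.
W_a / W_b = -0.6361 / -1.011 = 0.6293.

W_a / W_b ≈ 0.629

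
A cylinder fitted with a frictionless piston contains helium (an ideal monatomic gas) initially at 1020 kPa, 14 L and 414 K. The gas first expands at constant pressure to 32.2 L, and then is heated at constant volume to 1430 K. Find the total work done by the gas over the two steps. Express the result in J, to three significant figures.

W_total ≈ 18600 J

Step 1 (isobaric): W = PΔV = (1020 kPa)(32.2 − 14 L) = 18564 J.
Step 2 (isochoric): W = 0 (constant volume).
W_total = 18564 + 0 = 18564 J.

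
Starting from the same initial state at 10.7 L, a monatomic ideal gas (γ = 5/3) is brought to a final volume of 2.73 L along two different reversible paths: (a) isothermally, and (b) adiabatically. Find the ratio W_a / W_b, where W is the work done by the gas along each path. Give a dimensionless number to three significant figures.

W_a / W_b ≈ 0.613

Path (a) isothermal: W = P₁V₁ ln(V₂/V₁) → W_a/(P₁V₁) = -1.366.
Path (b) adiabatic: W = P₁V₁(1 − (V₁/V₂)^(γ−1))/(γ−1) → W_b/(P₁V₁) = -2.229.
W_a / W_b = -1.366 / -2.229 = 0.6129.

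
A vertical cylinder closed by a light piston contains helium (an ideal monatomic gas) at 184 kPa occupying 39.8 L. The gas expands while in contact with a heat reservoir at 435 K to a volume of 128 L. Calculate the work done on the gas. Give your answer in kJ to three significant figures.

Isothermal: W = nRT ln(V₂/V₁) = P₁V₁ ln(V₂/V₁).
P₁V₁ = (184 kPa)(39.8 L) = 7323 J.
W = 7323 × ln(128/39.8) = 7323 × 1.168
W_by_gas = 8555 J; work on gas = −W_by = -8555 J.

W ≈ -8.55 kJ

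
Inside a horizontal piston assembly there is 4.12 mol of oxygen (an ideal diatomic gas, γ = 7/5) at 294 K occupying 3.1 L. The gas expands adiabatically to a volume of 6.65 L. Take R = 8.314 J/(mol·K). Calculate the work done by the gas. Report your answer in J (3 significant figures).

W ≈ 6620 J

Adiabatic: TV^(γ−1) = const with γ = 7/5.
T₂ = T₁ (V₁/V₂)^(γ−1) = 294 × (3.1/6.65)^0.4 = 294 × 0.7369 = 216.7 K.
W_by = nCᵥ(T₁ − T₂) = (4.12)(20.79)(294 − 216.7) = 6624 J.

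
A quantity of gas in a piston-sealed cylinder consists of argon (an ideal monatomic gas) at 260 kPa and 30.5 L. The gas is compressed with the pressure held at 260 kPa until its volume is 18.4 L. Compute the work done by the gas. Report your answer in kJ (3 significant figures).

W ≈ -3.15 kJ

Isobaric: W = P ΔV.
W = (260 kPa)(18.4 − 30.5 L) = (260)(-12.1) = -3146 J.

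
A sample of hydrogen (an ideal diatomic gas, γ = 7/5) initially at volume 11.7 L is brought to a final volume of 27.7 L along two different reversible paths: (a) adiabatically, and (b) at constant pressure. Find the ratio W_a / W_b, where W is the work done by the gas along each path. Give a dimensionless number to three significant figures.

W_a / W_b ≈ 0.533

Path (a) adiabatic: W = P₁V₁(1 − (V₁/V₂)^(γ−1))/(γ−1) → W_a/(P₁V₁) = 0.729.
Path (b) isobaric: W = P₁(V₂ − V₁) → W_b/(P₁V₁) = 1.368.
W_a / W_b = 0.729 / 1.368 = 0.5331.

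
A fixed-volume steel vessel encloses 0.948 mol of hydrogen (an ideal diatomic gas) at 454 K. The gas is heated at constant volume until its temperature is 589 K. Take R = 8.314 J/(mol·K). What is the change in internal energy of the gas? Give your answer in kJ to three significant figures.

ΔU ≈ 2.66 kJ

Constant volume ⇒ W = 0, so Q = ΔU = nCᵥΔT with Cᵥ = 5R/2 = 20.79 J/(mol·K).
ΔU = (0.948)(20.79)(589 − 454) = 2660 J.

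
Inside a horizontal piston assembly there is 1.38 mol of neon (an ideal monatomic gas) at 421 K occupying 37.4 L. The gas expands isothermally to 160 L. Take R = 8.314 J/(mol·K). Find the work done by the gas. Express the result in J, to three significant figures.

Isothermal: W = nRT ln(V₂/V₁).
W = (1.38)(8.314)(421) × ln(160/37.4)
  = 4830 × 1.454
W_by_gas = 7021 J.

W ≈ 7020 J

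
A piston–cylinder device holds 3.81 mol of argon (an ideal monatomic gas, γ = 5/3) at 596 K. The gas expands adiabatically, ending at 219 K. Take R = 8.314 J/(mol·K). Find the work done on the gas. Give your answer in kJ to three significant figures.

W ≈ -17.9 kJ

Adiabatic ⇒ Q = 0, so W_by = −ΔU = nCᵥ(T₁ − T₂).
Cᵥ = 3R/2 = 12.47 J/(mol·K).
W = (3.81)(12.47)(596 − 219) = 17913 J.
Work on gas = −W_by = -17913 J.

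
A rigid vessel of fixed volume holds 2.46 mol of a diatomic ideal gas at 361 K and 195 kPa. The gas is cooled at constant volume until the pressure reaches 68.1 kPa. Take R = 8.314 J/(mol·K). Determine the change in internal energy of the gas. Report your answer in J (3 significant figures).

ΔU ≈ -12000 J

Constant volume ⇒ W = 0, so Q = ΔU = nCᵥΔT with Cᵥ = 5R/2 = 20.79 J/(mol·K).
At constant V, T₂/T₁ = P₂/P₁ ⇒ ΔT = T₁(P₂/P₁ − 1) = 361·(68.1/195 − 1) = -234.9 K.
ΔU = (2.46)(20.79)(-234.9) = -12012 J.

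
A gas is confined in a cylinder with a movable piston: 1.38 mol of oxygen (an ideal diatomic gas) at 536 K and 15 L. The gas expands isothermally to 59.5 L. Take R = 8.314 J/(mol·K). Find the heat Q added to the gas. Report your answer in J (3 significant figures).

Q ≈ 8470 J

Isothermal ⇒ ΔU = 0, so Q = W = nRT ln(V₂/V₁).
Q = (1.38)(8.314)(536) ln(59.5/15) = 6150 × 1.378 = 8474 J.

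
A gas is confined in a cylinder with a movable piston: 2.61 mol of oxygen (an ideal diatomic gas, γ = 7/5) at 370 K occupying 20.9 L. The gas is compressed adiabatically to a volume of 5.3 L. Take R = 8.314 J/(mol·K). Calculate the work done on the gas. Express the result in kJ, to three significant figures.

W ≈ 14.7 kJ

Adiabatic: TV^(γ−1) = const with γ = 7/5.
T₂ = T₁ (V₁/V₂)^(γ−1) = 370 × (20.9/5.3)^0.4 = 370 × 1.731 = 640.5 K.
W_by = nCᵥ(T₁ − T₂) = (2.61)(20.79)(370 − 640.5) = -14677 J.
Work on gas = −W_by = 14677 J.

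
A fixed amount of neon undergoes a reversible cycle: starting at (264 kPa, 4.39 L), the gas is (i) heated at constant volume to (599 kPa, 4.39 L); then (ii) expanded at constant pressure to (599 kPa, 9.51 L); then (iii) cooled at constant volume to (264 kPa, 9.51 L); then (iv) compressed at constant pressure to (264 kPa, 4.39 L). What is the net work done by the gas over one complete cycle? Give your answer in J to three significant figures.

Constant-volume legs do no work.
W(ii) = (599)(9.51 − 4.39) = 3067 J; W(iv) = (264)(4.39 − 9.51) = -1352 J.
W_net = 3067 − 1352 = 1715 J (the clockwise enclosed area).

W_net ≈ 1720 J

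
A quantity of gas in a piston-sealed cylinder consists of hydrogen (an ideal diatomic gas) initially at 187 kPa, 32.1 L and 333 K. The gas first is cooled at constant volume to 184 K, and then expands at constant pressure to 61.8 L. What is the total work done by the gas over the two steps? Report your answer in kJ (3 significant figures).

W_total ≈ 3.07 kJ

Step 1 (isochoric): W = 0 (constant volume).
After step 1: P = 103.3 kPa (V unchanged).
Step 2 (isobaric): W = PΔV = (103.3 kPa)(61.8 − 32.1 L) = 3069 J.
W_total = 0 + 3069 = 3069 J.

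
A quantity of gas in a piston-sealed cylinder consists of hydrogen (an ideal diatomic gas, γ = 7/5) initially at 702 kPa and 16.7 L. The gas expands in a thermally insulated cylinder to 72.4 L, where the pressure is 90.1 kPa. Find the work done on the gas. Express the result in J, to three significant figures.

Adiabatic: W = (P₁V₁ − P₂V₂)/(γ − 1) with γ = 7/5.
P₁V₁ = 11723 J, P₂V₂ = 6523 J.
W = (11723 − 6523) / 0.4 = 13000 J.
Work on gas = −W_by = -13000 J.

W ≈ -13000 J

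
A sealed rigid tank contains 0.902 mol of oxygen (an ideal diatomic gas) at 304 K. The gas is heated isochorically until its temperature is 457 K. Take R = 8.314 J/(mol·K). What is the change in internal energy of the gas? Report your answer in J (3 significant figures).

ΔU ≈ 2870 J

Constant volume ⇒ W = 0, so Q = ΔU = nCᵥΔT with Cᵥ = 5R/2 = 20.79 J/(mol·K).
ΔU = (0.902)(20.79)(457 − 304) = 2868 J.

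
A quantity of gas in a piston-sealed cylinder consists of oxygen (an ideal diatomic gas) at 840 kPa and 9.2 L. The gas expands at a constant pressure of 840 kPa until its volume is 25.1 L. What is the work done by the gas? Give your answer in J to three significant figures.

W ≈ 13400 J

Isobaric: W = P ΔV.
W = (840 kPa)(25.1 − 9.2 L) = (840)(15.9) = 13356 J.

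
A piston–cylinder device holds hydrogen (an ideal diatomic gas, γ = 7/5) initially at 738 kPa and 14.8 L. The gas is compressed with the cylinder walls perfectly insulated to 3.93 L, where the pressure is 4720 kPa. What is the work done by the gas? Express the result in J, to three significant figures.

Adiabatic: W = (P₁V₁ − P₂V₂)/(γ − 1) with γ = 7/5.
P₁V₁ = 10922 J, P₂V₂ = 18550 J.
W = (10922 − 18550) / 0.4 = -19068 J.

W ≈ -19100 J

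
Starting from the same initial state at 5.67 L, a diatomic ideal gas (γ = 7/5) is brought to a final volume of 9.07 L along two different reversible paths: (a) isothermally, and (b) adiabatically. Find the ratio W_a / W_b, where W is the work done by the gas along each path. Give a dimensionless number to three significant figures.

Path (a) isothermal: W = P₁V₁ ln(V₂/V₁) → W_a/(P₁V₁) = 0.4698.
Path (b) adiabatic: W = P₁V₁(1 − (V₁/V₂)^(γ−1))/(γ−1) → W_b/(P₁V₁) = 0.4283.
W_a / W_b = 0.4698 / 0.4283 = 1.097.

W_a / W_b ≈ 1.10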